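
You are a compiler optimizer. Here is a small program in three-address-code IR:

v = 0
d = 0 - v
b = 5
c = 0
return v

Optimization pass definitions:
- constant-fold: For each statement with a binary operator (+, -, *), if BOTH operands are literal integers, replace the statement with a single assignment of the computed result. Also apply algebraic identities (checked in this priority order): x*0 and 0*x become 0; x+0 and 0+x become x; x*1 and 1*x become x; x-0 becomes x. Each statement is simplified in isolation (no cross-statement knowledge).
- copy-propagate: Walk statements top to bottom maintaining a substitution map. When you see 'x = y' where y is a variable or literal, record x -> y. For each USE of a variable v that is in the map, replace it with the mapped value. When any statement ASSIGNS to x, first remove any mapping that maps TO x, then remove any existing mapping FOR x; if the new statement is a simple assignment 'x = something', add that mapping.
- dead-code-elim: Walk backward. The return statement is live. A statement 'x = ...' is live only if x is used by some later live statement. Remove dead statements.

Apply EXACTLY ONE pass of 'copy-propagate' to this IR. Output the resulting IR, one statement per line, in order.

Answer: v = 0
d = 0 - 0
b = 5
c = 0
return 0

Derivation:
Applying copy-propagate statement-by-statement:
  [1] v = 0  (unchanged)
  [2] d = 0 - v  -> d = 0 - 0
  [3] b = 5  (unchanged)
  [4] c = 0  (unchanged)
  [5] return v  -> return 0
Result (5 stmts):
  v = 0
  d = 0 - 0
  b = 5
  c = 0
  return 0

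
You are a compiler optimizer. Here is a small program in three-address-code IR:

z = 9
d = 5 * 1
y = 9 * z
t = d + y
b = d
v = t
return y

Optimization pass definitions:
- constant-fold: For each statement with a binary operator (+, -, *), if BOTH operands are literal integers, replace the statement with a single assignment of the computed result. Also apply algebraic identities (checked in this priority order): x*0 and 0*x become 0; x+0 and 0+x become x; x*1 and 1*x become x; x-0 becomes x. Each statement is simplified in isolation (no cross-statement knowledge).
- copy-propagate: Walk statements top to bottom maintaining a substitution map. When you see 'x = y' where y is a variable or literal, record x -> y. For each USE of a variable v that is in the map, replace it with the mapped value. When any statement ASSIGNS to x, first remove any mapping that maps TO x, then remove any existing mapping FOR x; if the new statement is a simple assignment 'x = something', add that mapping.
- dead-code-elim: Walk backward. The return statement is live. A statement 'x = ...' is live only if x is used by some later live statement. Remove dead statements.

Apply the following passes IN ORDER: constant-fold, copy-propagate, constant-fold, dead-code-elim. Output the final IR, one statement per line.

Answer: y = 81
return y

Derivation:
Initial IR:
  z = 9
  d = 5 * 1
  y = 9 * z
  t = d + y
  b = d
  v = t
  return y
After constant-fold (7 stmts):
  z = 9
  d = 5
  y = 9 * z
  t = d + y
  b = d
  v = t
  return y
After copy-propagate (7 stmts):
  z = 9
  d = 5
  y = 9 * 9
  t = 5 + y
  b = 5
  v = t
  return y
After constant-fold (7 stmts):
  z = 9
  d = 5
  y = 81
  t = 5 + y
  b = 5
  v = t
  return y
After dead-code-elim (2 stmts):
  y = 81
  return y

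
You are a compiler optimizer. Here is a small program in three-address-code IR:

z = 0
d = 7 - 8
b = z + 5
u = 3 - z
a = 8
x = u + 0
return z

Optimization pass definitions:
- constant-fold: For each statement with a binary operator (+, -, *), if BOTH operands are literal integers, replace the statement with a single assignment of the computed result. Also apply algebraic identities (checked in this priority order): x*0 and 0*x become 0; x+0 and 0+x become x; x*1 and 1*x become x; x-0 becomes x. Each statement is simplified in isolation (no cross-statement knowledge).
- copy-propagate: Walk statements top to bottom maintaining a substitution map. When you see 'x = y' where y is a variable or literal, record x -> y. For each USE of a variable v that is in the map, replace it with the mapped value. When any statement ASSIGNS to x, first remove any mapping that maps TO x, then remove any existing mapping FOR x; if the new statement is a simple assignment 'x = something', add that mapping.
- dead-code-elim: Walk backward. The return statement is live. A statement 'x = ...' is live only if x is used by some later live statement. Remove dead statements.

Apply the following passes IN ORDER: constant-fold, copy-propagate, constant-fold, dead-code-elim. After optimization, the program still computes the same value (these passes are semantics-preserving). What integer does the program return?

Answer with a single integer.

Initial IR:
  z = 0
  d = 7 - 8
  b = z + 5
  u = 3 - z
  a = 8
  x = u + 0
  return z
After constant-fold (7 stmts):
  z = 0
  d = -1
  b = z + 5
  u = 3 - z
  a = 8
  x = u
  return z
After copy-propagate (7 stmts):
  z = 0
  d = -1
  b = 0 + 5
  u = 3 - 0
  a = 8
  x = u
  return 0
After constant-fold (7 stmts):
  z = 0
  d = -1
  b = 5
  u = 3
  a = 8
  x = u
  return 0
After dead-code-elim (1 stmts):
  return 0
Evaluate:
  z = 0  =>  z = 0
  d = 7 - 8  =>  d = -1
  b = z + 5  =>  b = 5
  u = 3 - z  =>  u = 3
  a = 8  =>  a = 8
  x = u + 0  =>  x = 3
  return z = 0

Answer: 0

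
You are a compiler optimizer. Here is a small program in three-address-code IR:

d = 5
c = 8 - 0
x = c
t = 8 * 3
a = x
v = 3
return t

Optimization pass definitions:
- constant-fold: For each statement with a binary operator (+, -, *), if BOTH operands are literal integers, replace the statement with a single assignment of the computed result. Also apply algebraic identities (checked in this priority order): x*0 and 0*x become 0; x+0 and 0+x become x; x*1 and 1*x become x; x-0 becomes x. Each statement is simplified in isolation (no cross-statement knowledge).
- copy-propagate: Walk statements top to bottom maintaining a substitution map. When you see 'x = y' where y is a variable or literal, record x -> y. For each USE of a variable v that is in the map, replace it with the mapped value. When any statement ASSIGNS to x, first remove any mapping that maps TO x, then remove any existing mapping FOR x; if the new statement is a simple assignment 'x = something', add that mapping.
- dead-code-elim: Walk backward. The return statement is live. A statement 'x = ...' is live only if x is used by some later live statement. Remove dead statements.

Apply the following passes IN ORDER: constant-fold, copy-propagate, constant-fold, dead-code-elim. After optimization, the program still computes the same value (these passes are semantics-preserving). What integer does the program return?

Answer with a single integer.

Initial IR:
  d = 5
  c = 8 - 0
  x = c
  t = 8 * 3
  a = x
  v = 3
  return t
After constant-fold (7 stmts):
  d = 5
  c = 8
  x = c
  t = 24
  a = x
  v = 3
  return t
After copy-propagate (7 stmts):
  d = 5
  c = 8
  x = 8
  t = 24
  a = 8
  v = 3
  return 24
After constant-fold (7 stmts):
  d = 5
  c = 8
  x = 8
  t = 24
  a = 8
  v = 3
  return 24
After dead-code-elim (1 stmts):
  return 24
Evaluate:
  d = 5  =>  d = 5
  c = 8 - 0  =>  c = 8
  x = c  =>  x = 8
  t = 8 * 3  =>  t = 24
  a = x  =>  a = 8
  v = 3  =>  v = 3
  return t = 24

Answer: 24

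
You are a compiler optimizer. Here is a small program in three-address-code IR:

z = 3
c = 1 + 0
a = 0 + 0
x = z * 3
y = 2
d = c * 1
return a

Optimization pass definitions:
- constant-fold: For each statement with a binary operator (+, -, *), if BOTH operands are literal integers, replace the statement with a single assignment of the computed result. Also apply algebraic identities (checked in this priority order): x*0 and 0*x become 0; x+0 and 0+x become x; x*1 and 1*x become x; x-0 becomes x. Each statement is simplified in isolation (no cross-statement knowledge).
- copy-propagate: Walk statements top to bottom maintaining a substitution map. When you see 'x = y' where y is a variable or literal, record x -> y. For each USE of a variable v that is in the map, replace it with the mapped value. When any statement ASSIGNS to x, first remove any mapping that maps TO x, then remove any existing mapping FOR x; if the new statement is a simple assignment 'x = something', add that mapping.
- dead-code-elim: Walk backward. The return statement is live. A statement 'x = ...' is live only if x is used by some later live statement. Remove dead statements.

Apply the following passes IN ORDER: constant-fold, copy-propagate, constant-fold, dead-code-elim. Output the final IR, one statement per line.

Initial IR:
  z = 3
  c = 1 + 0
  a = 0 + 0
  x = z * 3
  y = 2
  d = c * 1
  return a
After constant-fold (7 stmts):
  z = 3
  c = 1
  a = 0
  x = z * 3
  y = 2
  d = c
  return a
After copy-propagate (7 stmts):
  z = 3
  c = 1
  a = 0
  x = 3 * 3
  y = 2
  d = 1
  return 0
After constant-fold (7 stmts):
  z = 3
  c = 1
  a = 0
  x = 9
  y = 2
  d = 1
  return 0
After dead-code-elim (1 stmts):
  return 0

Answer: return 0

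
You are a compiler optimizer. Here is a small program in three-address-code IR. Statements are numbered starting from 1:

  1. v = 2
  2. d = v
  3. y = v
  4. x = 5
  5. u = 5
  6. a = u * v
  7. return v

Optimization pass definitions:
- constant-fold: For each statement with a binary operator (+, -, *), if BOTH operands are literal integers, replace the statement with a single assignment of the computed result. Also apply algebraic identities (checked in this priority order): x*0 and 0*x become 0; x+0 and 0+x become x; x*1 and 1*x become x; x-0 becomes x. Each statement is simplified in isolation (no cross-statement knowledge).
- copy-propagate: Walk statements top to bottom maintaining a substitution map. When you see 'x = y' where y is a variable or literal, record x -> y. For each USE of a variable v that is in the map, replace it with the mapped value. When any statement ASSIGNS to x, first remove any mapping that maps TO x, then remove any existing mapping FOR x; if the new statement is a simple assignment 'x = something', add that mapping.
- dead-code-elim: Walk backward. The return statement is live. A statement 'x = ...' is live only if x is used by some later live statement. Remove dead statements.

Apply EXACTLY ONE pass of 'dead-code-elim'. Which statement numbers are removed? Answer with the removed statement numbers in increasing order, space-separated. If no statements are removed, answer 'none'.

Answer: 2 3 4 5 6

Derivation:
Backward liveness scan:
Stmt 1 'v = 2': KEEP (v is live); live-in = []
Stmt 2 'd = v': DEAD (d not in live set ['v'])
Stmt 3 'y = v': DEAD (y not in live set ['v'])
Stmt 4 'x = 5': DEAD (x not in live set ['v'])
Stmt 5 'u = 5': DEAD (u not in live set ['v'])
Stmt 6 'a = u * v': DEAD (a not in live set ['v'])
Stmt 7 'return v': KEEP (return); live-in = ['v']
Removed statement numbers: [2, 3, 4, 5, 6]
Surviving IR:
  v = 2
  return v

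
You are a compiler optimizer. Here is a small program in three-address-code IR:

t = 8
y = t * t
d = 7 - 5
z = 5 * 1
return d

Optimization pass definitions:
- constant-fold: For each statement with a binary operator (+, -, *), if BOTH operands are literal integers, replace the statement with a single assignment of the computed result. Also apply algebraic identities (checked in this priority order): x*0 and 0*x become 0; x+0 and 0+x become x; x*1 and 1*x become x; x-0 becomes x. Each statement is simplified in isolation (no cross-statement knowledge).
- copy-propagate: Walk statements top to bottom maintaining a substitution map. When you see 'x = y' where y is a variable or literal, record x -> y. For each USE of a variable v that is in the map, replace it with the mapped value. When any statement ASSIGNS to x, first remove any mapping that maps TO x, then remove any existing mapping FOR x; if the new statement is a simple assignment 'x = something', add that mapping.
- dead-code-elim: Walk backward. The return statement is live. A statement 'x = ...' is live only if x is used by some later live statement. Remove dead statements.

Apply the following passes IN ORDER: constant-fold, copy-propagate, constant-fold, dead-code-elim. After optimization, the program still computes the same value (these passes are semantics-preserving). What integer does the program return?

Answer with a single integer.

Answer: 2

Derivation:
Initial IR:
  t = 8
  y = t * t
  d = 7 - 5
  z = 5 * 1
  return d
After constant-fold (5 stmts):
  t = 8
  y = t * t
  d = 2
  z = 5
  return d
After copy-propagate (5 stmts):
  t = 8
  y = 8 * 8
  d = 2
  z = 5
  return 2
After constant-fold (5 stmts):
  t = 8
  y = 64
  d = 2
  z = 5
  return 2
After dead-code-elim (1 stmts):
  return 2
Evaluate:
  t = 8  =>  t = 8
  y = t * t  =>  y = 64
  d = 7 - 5  =>  d = 2
  z = 5 * 1  =>  z = 5
  return d = 2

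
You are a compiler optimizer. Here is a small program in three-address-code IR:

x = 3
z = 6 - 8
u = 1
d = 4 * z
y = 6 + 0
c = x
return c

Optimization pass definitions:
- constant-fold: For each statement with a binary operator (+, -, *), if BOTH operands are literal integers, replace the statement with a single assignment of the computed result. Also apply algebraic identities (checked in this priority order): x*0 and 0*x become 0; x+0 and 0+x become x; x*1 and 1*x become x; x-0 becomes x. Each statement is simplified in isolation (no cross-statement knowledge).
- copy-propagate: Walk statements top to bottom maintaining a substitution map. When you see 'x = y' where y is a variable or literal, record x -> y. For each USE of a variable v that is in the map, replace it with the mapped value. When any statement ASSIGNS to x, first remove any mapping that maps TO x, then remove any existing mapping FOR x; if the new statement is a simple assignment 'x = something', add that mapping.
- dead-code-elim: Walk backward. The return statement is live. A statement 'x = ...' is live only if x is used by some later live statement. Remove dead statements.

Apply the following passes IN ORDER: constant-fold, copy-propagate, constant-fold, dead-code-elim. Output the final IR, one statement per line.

Initial IR:
  x = 3
  z = 6 - 8
  u = 1
  d = 4 * z
  y = 6 + 0
  c = x
  return c
After constant-fold (7 stmts):
  x = 3
  z = -2
  u = 1
  d = 4 * z
  y = 6
  c = x
  return c
After copy-propagate (7 stmts):
  x = 3
  z = -2
  u = 1
  d = 4 * -2
  y = 6
  c = 3
  return 3
After constant-fold (7 stmts):
  x = 3
  z = -2
  u = 1
  d = -8
  y = 6
  c = 3
  return 3
After dead-code-elim (1 stmts):
  return 3

Answer: return 3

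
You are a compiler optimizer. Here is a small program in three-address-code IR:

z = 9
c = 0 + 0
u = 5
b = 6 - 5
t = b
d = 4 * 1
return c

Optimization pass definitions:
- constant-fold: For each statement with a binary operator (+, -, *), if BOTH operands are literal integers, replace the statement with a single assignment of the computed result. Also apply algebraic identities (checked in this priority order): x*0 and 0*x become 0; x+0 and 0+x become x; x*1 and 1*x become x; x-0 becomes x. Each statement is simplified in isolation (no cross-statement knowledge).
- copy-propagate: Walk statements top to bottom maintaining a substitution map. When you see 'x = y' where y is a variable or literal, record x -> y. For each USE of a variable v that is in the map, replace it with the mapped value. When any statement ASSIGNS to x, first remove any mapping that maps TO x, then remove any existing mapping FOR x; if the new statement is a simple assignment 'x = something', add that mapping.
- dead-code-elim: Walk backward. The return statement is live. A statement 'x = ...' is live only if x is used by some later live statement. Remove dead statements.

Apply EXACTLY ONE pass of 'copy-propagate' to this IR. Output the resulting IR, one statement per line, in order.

Answer: z = 9
c = 0 + 0
u = 5
b = 6 - 5
t = b
d = 4 * 1
return c

Derivation:
Applying copy-propagate statement-by-statement:
  [1] z = 9  (unchanged)
  [2] c = 0 + 0  (unchanged)
  [3] u = 5  (unchanged)
  [4] b = 6 - 5  (unchanged)
  [5] t = b  (unchanged)
  [6] d = 4 * 1  (unchanged)
  [7] return c  (unchanged)
Result (7 stmts):
  z = 9
  c = 0 + 0
  u = 5
  b = 6 - 5
  t = b
  d = 4 * 1
  return c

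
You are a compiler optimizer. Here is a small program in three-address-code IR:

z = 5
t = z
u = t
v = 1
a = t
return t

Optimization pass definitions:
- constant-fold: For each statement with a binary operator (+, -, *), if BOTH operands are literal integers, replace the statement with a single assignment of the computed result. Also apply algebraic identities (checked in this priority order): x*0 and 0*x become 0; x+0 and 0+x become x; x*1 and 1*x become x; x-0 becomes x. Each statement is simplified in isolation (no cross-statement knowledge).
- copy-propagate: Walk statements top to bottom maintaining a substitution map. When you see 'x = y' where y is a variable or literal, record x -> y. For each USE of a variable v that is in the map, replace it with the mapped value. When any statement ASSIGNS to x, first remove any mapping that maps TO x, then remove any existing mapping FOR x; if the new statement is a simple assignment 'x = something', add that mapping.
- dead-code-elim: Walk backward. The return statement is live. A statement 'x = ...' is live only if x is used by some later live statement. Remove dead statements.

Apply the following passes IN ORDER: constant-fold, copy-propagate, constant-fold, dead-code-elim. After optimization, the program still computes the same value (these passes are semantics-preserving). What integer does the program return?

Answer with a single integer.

Initial IR:
  z = 5
  t = z
  u = t
  v = 1
  a = t
  return t
After constant-fold (6 stmts):
  z = 5
  t = z
  u = t
  v = 1
  a = t
  return t
After copy-propagate (6 stmts):
  z = 5
  t = 5
  u = 5
  v = 1
  a = 5
  return 5
After constant-fold (6 stmts):
  z = 5
  t = 5
  u = 5
  v = 1
  a = 5
  return 5
After dead-code-elim (1 stmts):
  return 5
Evaluate:
  z = 5  =>  z = 5
  t = z  =>  t = 5
  u = t  =>  u = 5
  v = 1  =>  v = 1
  a = t  =>  a = 5
  return t = 5

Answer: 5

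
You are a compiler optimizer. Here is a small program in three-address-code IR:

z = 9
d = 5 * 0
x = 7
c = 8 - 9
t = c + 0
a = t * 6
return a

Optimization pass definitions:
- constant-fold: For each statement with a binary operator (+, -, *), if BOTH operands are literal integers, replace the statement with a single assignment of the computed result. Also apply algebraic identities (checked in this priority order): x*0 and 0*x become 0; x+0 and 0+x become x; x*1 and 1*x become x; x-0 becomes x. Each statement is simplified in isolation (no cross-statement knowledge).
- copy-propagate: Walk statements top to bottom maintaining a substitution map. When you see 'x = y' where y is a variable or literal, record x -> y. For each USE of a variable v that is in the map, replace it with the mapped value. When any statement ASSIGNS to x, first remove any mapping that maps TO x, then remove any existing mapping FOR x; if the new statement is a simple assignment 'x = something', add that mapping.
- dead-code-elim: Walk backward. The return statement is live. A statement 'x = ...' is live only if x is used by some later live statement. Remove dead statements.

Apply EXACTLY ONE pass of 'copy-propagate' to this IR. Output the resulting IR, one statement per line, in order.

Answer: z = 9
d = 5 * 0
x = 7
c = 8 - 9
t = c + 0
a = t * 6
return a

Derivation:
Applying copy-propagate statement-by-statement:
  [1] z = 9  (unchanged)
  [2] d = 5 * 0  (unchanged)
  [3] x = 7  (unchanged)
  [4] c = 8 - 9  (unchanged)
  [5] t = c + 0  (unchanged)
  [6] a = t * 6  (unchanged)
  [7] return a  (unchanged)
Result (7 stmts):
  z = 9
  d = 5 * 0
  x = 7
  c = 8 - 9
  t = c + 0
  a = t * 6
  return a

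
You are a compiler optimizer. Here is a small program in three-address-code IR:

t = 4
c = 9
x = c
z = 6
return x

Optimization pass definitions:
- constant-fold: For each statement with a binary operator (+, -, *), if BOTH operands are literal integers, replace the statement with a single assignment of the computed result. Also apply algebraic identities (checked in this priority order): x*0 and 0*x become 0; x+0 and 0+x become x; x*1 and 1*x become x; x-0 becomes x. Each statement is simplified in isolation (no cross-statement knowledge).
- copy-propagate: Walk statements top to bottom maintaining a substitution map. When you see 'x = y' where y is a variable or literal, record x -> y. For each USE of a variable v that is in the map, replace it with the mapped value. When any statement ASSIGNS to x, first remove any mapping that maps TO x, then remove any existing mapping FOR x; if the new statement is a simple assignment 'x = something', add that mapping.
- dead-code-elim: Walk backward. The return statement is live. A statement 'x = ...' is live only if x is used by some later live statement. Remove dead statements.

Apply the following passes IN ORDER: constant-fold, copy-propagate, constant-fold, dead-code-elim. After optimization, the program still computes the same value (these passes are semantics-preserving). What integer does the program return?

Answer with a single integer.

Answer: 9

Derivation:
Initial IR:
  t = 4
  c = 9
  x = c
  z = 6
  return x
After constant-fold (5 stmts):
  t = 4
  c = 9
  x = c
  z = 6
  return x
After copy-propagate (5 stmts):
  t = 4
  c = 9
  x = 9
  z = 6
  return 9
After constant-fold (5 stmts):
  t = 4
  c = 9
  x = 9
  z = 6
  return 9
After dead-code-elim (1 stmts):
  return 9
Evaluate:
  t = 4  =>  t = 4
  c = 9  =>  c = 9
  x = c  =>  x = 9
  z = 6  =>  z = 6
  return x = 9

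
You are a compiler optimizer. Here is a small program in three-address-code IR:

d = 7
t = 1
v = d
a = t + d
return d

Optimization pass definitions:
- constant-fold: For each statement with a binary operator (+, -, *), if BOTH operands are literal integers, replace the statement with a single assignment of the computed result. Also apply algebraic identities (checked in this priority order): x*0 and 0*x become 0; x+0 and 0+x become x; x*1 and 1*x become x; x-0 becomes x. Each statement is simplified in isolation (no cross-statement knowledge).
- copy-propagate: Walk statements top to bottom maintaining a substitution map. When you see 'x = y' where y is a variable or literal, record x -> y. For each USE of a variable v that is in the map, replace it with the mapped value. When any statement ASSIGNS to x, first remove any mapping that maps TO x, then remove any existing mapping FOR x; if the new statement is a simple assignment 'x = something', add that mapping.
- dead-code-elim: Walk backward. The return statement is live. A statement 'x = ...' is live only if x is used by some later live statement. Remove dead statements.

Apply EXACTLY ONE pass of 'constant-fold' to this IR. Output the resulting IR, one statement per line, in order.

Applying constant-fold statement-by-statement:
  [1] d = 7  (unchanged)
  [2] t = 1  (unchanged)
  [3] v = d  (unchanged)
  [4] a = t + d  (unchanged)
  [5] return d  (unchanged)
Result (5 stmts):
  d = 7
  t = 1
  v = d
  a = t + d
  return d

Answer: d = 7
t = 1
v = d
a = t + d
return d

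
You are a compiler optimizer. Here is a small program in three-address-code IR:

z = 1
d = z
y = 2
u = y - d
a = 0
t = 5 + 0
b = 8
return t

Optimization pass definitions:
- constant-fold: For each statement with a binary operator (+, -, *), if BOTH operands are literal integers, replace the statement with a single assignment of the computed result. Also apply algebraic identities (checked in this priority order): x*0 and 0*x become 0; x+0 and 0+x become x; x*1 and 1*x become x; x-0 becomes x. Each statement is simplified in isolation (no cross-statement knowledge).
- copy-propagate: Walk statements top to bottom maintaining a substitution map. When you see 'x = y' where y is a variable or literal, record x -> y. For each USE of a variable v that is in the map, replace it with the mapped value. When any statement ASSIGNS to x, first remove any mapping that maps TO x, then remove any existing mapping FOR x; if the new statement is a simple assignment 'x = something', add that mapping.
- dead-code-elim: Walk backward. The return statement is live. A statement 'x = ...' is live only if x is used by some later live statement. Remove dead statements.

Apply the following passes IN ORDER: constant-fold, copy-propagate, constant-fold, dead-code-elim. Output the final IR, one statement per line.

Answer: return 5

Derivation:
Initial IR:
  z = 1
  d = z
  y = 2
  u = y - d
  a = 0
  t = 5 + 0
  b = 8
  return t
After constant-fold (8 stmts):
  z = 1
  d = z
  y = 2
  u = y - d
  a = 0
  t = 5
  b = 8
  return t
After copy-propagate (8 stmts):
  z = 1
  d = 1
  y = 2
  u = 2 - 1
  a = 0
  t = 5
  b = 8
  return 5
After constant-fold (8 stmts):
  z = 1
  d = 1
  y = 2
  u = 1
  a = 0
  t = 5
  b = 8
  return 5
After dead-code-elim (1 stmts):
  return 5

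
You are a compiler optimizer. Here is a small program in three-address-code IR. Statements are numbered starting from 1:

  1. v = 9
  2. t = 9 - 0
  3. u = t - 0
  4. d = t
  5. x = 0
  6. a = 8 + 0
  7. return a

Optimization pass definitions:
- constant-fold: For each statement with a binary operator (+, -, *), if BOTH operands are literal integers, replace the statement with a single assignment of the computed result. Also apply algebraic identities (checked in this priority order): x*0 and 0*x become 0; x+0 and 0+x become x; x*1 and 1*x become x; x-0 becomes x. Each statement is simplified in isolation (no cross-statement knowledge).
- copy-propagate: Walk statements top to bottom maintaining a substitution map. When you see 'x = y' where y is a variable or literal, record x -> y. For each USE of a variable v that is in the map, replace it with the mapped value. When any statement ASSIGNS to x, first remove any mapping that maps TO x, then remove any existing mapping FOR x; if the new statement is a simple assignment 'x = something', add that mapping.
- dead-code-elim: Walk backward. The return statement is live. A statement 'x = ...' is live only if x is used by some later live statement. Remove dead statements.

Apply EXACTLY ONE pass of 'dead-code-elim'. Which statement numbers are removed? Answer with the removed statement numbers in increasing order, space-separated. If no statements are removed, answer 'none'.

Answer: 1 2 3 4 5

Derivation:
Backward liveness scan:
Stmt 1 'v = 9': DEAD (v not in live set [])
Stmt 2 't = 9 - 0': DEAD (t not in live set [])
Stmt 3 'u = t - 0': DEAD (u not in live set [])
Stmt 4 'd = t': DEAD (d not in live set [])
Stmt 5 'x = 0': DEAD (x not in live set [])
Stmt 6 'a = 8 + 0': KEEP (a is live); live-in = []
Stmt 7 'return a': KEEP (return); live-in = ['a']
Removed statement numbers: [1, 2, 3, 4, 5]
Surviving IR:
  a = 8 + 0
  return a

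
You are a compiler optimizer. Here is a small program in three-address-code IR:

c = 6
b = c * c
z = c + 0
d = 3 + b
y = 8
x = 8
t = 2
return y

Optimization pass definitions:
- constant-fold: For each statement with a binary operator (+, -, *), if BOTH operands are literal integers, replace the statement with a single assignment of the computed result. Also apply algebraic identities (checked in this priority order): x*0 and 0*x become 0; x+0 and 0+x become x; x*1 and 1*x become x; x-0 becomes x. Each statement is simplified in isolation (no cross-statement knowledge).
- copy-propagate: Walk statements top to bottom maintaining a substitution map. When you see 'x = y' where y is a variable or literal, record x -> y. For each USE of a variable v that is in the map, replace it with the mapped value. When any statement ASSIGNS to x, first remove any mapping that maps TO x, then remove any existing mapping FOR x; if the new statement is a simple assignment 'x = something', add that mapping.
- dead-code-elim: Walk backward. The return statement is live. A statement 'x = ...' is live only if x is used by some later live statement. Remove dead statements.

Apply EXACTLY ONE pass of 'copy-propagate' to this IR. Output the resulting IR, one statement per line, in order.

Answer: c = 6
b = 6 * 6
z = 6 + 0
d = 3 + b
y = 8
x = 8
t = 2
return 8

Derivation:
Applying copy-propagate statement-by-statement:
  [1] c = 6  (unchanged)
  [2] b = c * c  -> b = 6 * 6
  [3] z = c + 0  -> z = 6 + 0
  [4] d = 3 + b  (unchanged)
  [5] y = 8  (unchanged)
  [6] x = 8  (unchanged)
  [7] t = 2  (unchanged)
  [8] return y  -> return 8
Result (8 stmts):
  c = 6
  b = 6 * 6
  z = 6 + 0
  d = 3 + b
  y = 8
  x = 8
  t = 2
  return 8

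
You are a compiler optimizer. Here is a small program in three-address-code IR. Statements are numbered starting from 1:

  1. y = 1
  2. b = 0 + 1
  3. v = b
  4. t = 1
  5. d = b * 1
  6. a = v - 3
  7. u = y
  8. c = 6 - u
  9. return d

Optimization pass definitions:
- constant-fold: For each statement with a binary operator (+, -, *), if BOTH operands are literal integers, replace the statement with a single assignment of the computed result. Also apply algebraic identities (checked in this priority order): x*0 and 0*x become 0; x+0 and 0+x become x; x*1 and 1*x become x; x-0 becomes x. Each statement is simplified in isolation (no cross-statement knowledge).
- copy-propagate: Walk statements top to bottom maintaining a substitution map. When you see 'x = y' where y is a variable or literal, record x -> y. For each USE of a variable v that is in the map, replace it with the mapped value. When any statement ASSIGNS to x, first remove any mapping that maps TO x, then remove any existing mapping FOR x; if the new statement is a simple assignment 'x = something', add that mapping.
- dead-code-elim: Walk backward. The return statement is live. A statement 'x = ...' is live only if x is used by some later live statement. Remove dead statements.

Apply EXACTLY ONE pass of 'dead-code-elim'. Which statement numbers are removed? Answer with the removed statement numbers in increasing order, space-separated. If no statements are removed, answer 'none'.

Backward liveness scan:
Stmt 1 'y = 1': DEAD (y not in live set [])
Stmt 2 'b = 0 + 1': KEEP (b is live); live-in = []
Stmt 3 'v = b': DEAD (v not in live set ['b'])
Stmt 4 't = 1': DEAD (t not in live set ['b'])
Stmt 5 'd = b * 1': KEEP (d is live); live-in = ['b']
Stmt 6 'a = v - 3': DEAD (a not in live set ['d'])
Stmt 7 'u = y': DEAD (u not in live set ['d'])
Stmt 8 'c = 6 - u': DEAD (c not in live set ['d'])
Stmt 9 'return d': KEEP (return); live-in = ['d']
Removed statement numbers: [1, 3, 4, 6, 7, 8]
Surviving IR:
  b = 0 + 1
  d = b * 1
  return d

Answer: 1 3 4 6 7 8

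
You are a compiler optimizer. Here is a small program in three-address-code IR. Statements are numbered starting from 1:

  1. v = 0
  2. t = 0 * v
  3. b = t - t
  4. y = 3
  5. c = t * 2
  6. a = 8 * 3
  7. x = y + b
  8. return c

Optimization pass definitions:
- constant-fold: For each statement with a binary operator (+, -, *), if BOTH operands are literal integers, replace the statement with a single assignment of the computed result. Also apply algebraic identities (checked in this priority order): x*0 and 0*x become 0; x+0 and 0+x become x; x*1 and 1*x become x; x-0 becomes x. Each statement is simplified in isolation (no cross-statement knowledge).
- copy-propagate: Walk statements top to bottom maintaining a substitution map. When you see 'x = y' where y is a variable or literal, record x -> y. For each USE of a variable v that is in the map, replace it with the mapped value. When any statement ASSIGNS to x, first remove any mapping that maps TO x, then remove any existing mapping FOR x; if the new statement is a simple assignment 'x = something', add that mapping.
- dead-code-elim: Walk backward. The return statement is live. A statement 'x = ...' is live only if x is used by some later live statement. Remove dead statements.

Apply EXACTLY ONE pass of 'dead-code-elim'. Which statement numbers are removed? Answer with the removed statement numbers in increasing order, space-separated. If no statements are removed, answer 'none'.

Backward liveness scan:
Stmt 1 'v = 0': KEEP (v is live); live-in = []
Stmt 2 't = 0 * v': KEEP (t is live); live-in = ['v']
Stmt 3 'b = t - t': DEAD (b not in live set ['t'])
Stmt 4 'y = 3': DEAD (y not in live set ['t'])
Stmt 5 'c = t * 2': KEEP (c is live); live-in = ['t']
Stmt 6 'a = 8 * 3': DEAD (a not in live set ['c'])
Stmt 7 'x = y + b': DEAD (x not in live set ['c'])
Stmt 8 'return c': KEEP (return); live-in = ['c']
Removed statement numbers: [3, 4, 6, 7]
Surviving IR:
  v = 0
  t = 0 * v
  c = t * 2
  return c

Answer: 3 4 6 7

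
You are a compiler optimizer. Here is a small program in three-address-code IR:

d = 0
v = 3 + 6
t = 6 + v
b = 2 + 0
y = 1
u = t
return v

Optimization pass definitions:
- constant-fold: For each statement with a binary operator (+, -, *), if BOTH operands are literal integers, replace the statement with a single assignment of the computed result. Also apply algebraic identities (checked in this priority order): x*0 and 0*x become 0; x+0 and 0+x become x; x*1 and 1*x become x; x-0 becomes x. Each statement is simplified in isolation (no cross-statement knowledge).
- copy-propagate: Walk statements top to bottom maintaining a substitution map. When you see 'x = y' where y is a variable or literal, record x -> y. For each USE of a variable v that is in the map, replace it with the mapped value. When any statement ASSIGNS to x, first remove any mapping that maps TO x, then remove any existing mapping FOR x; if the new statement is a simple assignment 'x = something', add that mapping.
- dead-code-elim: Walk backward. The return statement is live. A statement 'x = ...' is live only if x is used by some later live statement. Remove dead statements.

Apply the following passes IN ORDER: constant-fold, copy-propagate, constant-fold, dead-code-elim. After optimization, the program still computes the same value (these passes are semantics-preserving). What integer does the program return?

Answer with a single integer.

Answer: 9

Derivation:
Initial IR:
  d = 0
  v = 3 + 6
  t = 6 + v
  b = 2 + 0
  y = 1
  u = t
  return v
After constant-fold (7 stmts):
  d = 0
  v = 9
  t = 6 + v
  b = 2
  y = 1
  u = t
  return v
After copy-propagate (7 stmts):
  d = 0
  v = 9
  t = 6 + 9
  b = 2
  y = 1
  u = t
  return 9
After constant-fold (7 stmts):
  d = 0
  v = 9
  t = 15
  b = 2
  y = 1
  u = t
  return 9
After dead-code-elim (1 stmts):
  return 9
Evaluate:
  d = 0  =>  d = 0
  v = 3 + 6  =>  v = 9
  t = 6 + v  =>  t = 15
  b = 2 + 0  =>  b = 2
  y = 1  =>  y = 1
  u = t  =>  u = 15
  return v = 9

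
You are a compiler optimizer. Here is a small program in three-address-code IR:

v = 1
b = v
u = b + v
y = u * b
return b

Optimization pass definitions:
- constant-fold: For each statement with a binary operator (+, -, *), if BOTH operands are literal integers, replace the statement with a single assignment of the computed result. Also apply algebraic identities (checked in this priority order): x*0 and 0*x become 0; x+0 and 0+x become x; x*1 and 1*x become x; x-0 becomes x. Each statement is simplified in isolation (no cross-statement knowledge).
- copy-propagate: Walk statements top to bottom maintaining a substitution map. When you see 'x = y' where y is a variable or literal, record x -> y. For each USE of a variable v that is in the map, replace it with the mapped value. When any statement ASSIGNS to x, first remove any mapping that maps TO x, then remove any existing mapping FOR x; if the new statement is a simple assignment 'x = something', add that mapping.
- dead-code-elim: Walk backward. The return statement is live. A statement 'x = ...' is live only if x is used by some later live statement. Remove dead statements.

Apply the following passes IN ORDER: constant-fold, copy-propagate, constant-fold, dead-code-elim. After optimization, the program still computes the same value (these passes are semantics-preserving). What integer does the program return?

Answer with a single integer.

Initial IR:
  v = 1
  b = v
  u = b + v
  y = u * b
  return b
After constant-fold (5 stmts):
  v = 1
  b = v
  u = b + v
  y = u * b
  return b
After copy-propagate (5 stmts):
  v = 1
  b = 1
  u = 1 + 1
  y = u * 1
  return 1
After constant-fold (5 stmts):
  v = 1
  b = 1
  u = 2
  y = u
  return 1
After dead-code-elim (1 stmts):
  return 1
Evaluate:
  v = 1  =>  v = 1
  b = v  =>  b = 1
  u = b + v  =>  u = 2
  y = u * b  =>  y = 2
  return b = 1

Answer: 1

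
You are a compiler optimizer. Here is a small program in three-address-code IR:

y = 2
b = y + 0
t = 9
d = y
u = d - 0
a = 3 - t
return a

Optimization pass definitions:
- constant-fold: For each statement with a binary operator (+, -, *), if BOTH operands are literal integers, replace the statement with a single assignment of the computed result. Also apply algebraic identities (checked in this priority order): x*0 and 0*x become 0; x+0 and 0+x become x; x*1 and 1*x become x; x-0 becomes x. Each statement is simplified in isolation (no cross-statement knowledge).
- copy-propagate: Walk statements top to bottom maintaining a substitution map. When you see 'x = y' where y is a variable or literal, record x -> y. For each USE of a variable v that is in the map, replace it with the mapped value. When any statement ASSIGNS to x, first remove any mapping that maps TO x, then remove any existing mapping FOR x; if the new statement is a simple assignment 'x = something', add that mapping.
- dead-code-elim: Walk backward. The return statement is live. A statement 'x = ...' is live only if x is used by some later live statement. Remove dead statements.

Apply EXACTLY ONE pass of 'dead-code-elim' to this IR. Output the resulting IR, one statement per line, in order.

Answer: t = 9
a = 3 - t
return a

Derivation:
Applying dead-code-elim statement-by-statement:
  [7] return a  -> KEEP (return); live=['a']
  [6] a = 3 - t  -> KEEP; live=['t']
  [5] u = d - 0  -> DEAD (u not live)
  [4] d = y  -> DEAD (d not live)
  [3] t = 9  -> KEEP; live=[]
  [2] b = y + 0  -> DEAD (b not live)
  [1] y = 2  -> DEAD (y not live)
Result (3 stmts):
  t = 9
  a = 3 - t
  return a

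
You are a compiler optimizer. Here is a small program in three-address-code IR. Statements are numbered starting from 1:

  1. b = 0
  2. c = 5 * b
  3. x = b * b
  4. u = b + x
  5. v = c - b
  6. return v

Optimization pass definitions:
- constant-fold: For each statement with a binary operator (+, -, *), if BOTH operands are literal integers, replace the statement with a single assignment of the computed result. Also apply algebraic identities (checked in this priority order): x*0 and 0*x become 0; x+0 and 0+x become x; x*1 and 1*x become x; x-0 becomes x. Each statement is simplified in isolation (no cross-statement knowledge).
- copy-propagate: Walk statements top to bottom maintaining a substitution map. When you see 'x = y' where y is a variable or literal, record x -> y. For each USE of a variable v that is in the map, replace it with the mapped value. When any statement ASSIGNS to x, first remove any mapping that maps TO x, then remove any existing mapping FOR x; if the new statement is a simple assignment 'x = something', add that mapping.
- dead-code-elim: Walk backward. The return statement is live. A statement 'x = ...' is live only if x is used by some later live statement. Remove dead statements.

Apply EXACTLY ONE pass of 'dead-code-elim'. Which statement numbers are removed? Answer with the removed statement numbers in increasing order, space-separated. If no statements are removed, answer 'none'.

Backward liveness scan:
Stmt 1 'b = 0': KEEP (b is live); live-in = []
Stmt 2 'c = 5 * b': KEEP (c is live); live-in = ['b']
Stmt 3 'x = b * b': DEAD (x not in live set ['b', 'c'])
Stmt 4 'u = b + x': DEAD (u not in live set ['b', 'c'])
Stmt 5 'v = c - b': KEEP (v is live); live-in = ['b', 'c']
Stmt 6 'return v': KEEP (return); live-in = ['v']
Removed statement numbers: [3, 4]
Surviving IR:
  b = 0
  c = 5 * b
  v = c - b
  return v

Answer: 3 4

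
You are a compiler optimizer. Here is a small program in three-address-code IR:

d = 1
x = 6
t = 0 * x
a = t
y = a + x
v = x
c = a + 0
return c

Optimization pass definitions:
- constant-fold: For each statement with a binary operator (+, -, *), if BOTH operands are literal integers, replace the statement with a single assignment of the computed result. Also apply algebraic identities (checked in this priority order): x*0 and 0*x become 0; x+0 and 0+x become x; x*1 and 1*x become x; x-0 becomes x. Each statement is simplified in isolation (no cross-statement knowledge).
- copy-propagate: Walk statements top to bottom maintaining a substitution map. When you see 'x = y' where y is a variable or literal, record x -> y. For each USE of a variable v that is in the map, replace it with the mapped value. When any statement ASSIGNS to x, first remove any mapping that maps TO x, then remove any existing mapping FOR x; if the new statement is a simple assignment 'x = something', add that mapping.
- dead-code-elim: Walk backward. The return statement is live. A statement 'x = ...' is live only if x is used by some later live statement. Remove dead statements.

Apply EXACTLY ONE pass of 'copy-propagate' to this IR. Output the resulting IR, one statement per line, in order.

Applying copy-propagate statement-by-statement:
  [1] d = 1  (unchanged)
  [2] x = 6  (unchanged)
  [3] t = 0 * x  -> t = 0 * 6
  [4] a = t  (unchanged)
  [5] y = a + x  -> y = t + 6
  [6] v = x  -> v = 6
  [7] c = a + 0  -> c = t + 0
  [8] return c  (unchanged)
Result (8 stmts):
  d = 1
  x = 6
  t = 0 * 6
  a = t
  y = t + 6
  v = 6
  c = t + 0
  return c

Answer: d = 1
x = 6
t = 0 * 6
a = t
y = t + 6
v = 6
c = t + 0
return c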